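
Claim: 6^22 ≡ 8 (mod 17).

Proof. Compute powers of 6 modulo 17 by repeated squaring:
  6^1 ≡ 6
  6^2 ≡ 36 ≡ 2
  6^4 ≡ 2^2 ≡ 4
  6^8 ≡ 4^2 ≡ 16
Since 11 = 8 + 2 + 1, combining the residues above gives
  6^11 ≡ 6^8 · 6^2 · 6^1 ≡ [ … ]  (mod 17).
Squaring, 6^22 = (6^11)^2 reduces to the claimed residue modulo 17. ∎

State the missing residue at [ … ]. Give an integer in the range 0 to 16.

5

Multiply the listed residues: 16 · 2 · 6 = 32 → 192.
Reducing modulo 17: 192 = 11·17 + 5, so 6^11 ≡ 5.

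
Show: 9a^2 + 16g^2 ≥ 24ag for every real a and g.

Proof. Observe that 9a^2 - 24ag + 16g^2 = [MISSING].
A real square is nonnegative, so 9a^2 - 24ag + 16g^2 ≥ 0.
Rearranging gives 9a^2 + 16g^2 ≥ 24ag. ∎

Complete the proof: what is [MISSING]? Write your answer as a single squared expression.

(3a - 4g)^2

9a^2 - 24ag + 16g^2 is a perfect-square trinomial: the outer terms are (3a)^2 and (4g)^2, and the cross term is -2·3a·4g.
So 9a^2 - 24ag + 16g^2 = (3a - 4g)^2 ≥ 0.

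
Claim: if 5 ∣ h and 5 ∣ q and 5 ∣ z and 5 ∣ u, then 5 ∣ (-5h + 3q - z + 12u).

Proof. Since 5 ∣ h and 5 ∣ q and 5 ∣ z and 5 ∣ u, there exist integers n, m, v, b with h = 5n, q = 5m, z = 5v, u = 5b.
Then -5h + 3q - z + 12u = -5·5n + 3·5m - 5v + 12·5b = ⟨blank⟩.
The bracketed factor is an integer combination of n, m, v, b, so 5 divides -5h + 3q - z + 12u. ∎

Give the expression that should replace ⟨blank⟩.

5(12b + 3m - 5n - v)

Each term has a factor of 5: -5·5n + 3·5m - 5v + 12·5b = 5·(12b + 3m - 5n - v).
Since 12b + 3m - 5n - v is an integer, 5 ∣ (-5h + 3q - z + 12u).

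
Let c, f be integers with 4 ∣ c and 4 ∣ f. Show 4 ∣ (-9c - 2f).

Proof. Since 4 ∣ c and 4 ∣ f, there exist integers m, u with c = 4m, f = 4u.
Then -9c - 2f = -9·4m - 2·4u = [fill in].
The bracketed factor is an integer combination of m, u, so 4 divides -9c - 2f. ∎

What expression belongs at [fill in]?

Pull the common 4 out of every term: -9·4m - 2·4u = 4(-9m - 2u).
-9m - 2u is an integer, which exhibits the divisibility.

4(-9m - 2u)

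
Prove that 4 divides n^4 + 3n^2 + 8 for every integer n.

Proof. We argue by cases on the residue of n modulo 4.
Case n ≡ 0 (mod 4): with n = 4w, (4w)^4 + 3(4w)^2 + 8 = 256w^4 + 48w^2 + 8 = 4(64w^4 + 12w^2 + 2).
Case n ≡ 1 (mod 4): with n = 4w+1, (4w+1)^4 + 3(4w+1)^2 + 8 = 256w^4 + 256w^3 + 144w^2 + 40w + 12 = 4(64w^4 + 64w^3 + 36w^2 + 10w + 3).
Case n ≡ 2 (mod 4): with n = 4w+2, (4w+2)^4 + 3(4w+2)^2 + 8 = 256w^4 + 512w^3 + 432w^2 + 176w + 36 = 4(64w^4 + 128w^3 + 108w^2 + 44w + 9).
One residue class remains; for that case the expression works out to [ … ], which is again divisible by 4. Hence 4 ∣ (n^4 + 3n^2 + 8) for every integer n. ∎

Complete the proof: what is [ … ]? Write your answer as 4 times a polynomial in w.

4(64w^4 + 192w^3 + 228w^2 + 126w + 29)

Only n ≡ 3 (mod 4) is unaccounted for. Put n = 4w+3:
(4w+3)^4 + 3(4w+3)^2 + 8 expands to 256w^4 + 768w^3 + 912w^2 + 504w + 116,
and factoring out 4 leaves 4(64w^4 + 192w^3 + 228w^2 + 126w + 29).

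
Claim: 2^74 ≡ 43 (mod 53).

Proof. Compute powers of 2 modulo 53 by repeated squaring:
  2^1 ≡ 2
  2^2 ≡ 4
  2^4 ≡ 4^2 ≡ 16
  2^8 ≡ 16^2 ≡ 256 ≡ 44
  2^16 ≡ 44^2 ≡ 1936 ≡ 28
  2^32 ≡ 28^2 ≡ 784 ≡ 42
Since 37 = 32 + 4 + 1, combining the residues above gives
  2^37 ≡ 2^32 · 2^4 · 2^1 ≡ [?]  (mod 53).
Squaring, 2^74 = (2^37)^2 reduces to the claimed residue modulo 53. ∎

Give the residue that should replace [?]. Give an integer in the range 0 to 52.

Multiply the listed residues: 42 · 16 · 2 = 672 → 1344.
Reducing modulo 53: 1344 = 25·53 + 19, so 2^37 ≡ 19.

19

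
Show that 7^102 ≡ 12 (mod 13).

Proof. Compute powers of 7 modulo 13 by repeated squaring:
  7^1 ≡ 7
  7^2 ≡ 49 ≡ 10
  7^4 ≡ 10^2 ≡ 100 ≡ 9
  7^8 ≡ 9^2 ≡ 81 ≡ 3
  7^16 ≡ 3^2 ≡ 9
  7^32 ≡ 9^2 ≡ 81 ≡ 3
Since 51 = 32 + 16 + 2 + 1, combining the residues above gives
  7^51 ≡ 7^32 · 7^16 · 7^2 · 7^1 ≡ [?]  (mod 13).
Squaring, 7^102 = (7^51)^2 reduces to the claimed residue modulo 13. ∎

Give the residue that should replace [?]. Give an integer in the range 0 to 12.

7^32 · 7^16 · 7^2 · 7^1 ≡ 3 · 9 · 10 · 7 = 1890.
1890 mod 13 = 5, so 7^51 ≡ 5 (mod 13).

5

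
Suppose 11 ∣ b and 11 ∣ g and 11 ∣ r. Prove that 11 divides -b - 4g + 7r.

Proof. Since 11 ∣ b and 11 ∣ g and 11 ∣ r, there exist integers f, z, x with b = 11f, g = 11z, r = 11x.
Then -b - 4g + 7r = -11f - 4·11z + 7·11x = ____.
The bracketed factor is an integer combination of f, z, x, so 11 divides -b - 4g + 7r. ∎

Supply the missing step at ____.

11(-f + 7x - 4z)

Each term has a factor of 11: -11f - 4·11z + 7·11x = 11·(-f + 7x - 4z).
Since -f + 7x - 4z is an integer, 11 ∣ (-b - 4g + 7r).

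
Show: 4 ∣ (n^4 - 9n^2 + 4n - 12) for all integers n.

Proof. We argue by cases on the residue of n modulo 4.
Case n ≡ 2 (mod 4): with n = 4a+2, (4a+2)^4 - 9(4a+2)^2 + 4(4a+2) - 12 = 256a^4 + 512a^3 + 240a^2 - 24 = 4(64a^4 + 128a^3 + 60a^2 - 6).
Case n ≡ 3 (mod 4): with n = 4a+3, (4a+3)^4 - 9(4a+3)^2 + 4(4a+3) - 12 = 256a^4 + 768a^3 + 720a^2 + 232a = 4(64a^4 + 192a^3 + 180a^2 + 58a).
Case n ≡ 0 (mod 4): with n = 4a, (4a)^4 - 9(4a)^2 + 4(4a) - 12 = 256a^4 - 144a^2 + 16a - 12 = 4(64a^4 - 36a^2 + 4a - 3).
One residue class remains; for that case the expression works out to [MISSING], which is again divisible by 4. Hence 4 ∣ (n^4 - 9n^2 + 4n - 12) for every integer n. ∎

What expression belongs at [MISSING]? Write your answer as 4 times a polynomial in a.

The residues treated are {2, 3, 0}, so the missing case is n ≡ 1 (mod 4); write n = 4a+1.
Then (4a+1)^4 - 9(4a+1)^2 + 4(4a+1) - 12 = 256a^4 + 256a^3 - 48a^2 - 40a - 16 = 4(64a^4 + 64a^3 - 12a^2 - 10a - 4).

4(64a^4 + 64a^3 - 12a^2 - 10a - 4)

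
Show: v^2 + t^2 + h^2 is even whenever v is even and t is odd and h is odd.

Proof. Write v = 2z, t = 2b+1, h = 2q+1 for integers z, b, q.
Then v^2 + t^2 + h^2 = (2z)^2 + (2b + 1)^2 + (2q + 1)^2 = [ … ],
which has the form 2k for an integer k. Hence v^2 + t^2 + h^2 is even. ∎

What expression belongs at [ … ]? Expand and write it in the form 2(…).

Expanding: (2z)^2 + (2b + 1)^2 + (2q + 1)^2 = 4b^2 + 4b + 4q^2 + 4q + 4z^2 + 2.
Every term is even; pulling out the factor of 2 gives 2(2b^2 + 2b + 2q^2 + 2q + 2z^2 + 1).

2(2b^2 + 2b + 2q^2 + 2q + 2z^2 + 1)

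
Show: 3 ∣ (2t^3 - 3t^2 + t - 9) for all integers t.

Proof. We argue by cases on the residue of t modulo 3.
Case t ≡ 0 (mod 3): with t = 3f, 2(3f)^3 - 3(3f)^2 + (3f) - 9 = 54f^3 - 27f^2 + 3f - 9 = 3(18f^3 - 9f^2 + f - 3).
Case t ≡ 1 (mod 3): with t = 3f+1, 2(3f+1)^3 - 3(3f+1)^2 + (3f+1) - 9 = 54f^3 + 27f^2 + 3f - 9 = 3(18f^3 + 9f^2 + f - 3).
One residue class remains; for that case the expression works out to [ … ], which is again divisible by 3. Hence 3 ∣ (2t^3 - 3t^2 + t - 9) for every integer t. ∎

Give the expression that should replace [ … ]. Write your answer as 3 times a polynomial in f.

3(18f^3 + 27f^2 + 13f - 1)

Only t ≡ 2 (mod 3) is unaccounted for. Put t = 3f+2:
2(3f+2)^3 - 3(3f+2)^2 + (3f+2) - 9 expands to 54f^3 + 81f^2 + 39f - 3,
and factoring out 3 leaves 3(18f^3 + 27f^2 + 13f - 1).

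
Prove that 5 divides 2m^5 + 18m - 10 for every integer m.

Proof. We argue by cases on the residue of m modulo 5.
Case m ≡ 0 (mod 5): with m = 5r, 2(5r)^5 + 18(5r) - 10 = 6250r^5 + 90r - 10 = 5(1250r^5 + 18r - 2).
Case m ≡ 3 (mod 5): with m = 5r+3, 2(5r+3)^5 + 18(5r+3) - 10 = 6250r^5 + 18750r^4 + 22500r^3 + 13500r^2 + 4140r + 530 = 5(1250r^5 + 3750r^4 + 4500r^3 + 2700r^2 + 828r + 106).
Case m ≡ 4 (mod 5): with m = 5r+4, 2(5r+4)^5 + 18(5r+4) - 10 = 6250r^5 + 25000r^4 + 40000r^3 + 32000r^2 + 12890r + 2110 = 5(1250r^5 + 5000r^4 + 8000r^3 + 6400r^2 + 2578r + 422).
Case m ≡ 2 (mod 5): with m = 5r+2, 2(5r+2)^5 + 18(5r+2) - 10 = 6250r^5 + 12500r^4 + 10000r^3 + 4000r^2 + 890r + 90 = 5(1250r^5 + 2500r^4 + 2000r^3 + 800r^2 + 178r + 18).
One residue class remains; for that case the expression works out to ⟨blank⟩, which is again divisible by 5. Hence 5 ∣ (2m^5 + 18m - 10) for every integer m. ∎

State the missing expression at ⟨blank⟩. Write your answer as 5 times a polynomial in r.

5(1250r^5 + 1250r^4 + 500r^3 + 100r^2 + 28r + 2)

Only m ≡ 1 (mod 5) is unaccounted for. Put m = 5r+1:
2(5r+1)^5 + 18(5r+1) - 10 expands to 6250r^5 + 6250r^4 + 2500r^3 + 500r^2 + 140r + 10,
and factoring out 5 leaves 5(1250r^5 + 1250r^4 + 500r^3 + 100r^2 + 28r + 2).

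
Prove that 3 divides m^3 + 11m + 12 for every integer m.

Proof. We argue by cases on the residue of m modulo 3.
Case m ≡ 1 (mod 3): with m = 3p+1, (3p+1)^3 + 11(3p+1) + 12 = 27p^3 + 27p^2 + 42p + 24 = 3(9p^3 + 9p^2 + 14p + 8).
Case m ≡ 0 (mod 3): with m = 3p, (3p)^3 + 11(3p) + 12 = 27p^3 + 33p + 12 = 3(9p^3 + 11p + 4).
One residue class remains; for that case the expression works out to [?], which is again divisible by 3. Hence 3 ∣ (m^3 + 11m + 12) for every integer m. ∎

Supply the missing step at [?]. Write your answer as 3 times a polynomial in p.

3(9p^3 + 18p^2 + 23p + 14)

Only m ≡ 2 (mod 3) is unaccounted for. Put m = 3p+2:
(3p+2)^3 + 11(3p+2) + 12 expands to 27p^3 + 54p^2 + 69p + 42,
and factoring out 3 leaves 3(9p^3 + 18p^2 + 23p + 14).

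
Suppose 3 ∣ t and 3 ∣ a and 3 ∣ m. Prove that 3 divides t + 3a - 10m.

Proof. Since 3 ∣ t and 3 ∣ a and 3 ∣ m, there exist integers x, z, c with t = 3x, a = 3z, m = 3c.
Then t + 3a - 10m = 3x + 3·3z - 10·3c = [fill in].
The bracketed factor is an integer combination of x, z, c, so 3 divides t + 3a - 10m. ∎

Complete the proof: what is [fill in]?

3(-10c + x + 3z)

Pull the common 3 out of every term: 3x + 3·3z - 10·3c = 3(-10c + x + 3z).
-10c + x + 3z is an integer, which exhibits the divisibility.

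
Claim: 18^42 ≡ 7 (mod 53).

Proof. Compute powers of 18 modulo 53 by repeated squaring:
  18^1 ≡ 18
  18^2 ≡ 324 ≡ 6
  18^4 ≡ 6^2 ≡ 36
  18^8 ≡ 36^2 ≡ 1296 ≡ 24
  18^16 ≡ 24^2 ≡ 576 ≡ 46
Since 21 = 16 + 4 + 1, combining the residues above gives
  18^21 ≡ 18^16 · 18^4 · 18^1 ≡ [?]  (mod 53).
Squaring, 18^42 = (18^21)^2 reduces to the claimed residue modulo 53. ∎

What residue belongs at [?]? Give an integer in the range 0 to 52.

Multiply the listed residues: 46 · 36 · 18 = 1656 → 29808.
Reducing modulo 53: 29808 = 562·53 + 22, so 18^21 ≡ 22.

22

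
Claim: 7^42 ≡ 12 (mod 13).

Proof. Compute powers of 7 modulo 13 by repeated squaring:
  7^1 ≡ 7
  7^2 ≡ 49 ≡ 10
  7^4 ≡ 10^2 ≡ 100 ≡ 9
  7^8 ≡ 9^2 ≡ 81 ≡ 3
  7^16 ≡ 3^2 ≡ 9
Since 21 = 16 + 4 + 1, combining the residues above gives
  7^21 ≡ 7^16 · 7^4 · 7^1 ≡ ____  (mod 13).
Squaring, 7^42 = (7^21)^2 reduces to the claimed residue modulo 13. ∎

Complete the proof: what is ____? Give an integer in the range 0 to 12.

8

7^16 · 7^4 · 7^1 ≡ 9 · 9 · 7 = 567.
567 mod 13 = 8, so 7^21 ≡ 8 (mod 13).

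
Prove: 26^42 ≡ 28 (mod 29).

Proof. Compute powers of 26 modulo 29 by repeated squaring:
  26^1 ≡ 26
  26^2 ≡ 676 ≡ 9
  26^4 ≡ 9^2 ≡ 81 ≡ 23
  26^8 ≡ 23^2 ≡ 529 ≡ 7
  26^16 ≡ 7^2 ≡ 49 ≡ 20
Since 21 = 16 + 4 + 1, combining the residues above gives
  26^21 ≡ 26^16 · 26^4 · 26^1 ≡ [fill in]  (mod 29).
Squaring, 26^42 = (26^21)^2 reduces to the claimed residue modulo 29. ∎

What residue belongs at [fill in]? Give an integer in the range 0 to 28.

12

Multiply the listed residues: 20 · 23 · 26 = 460 → 11960.
Reducing modulo 29: 11960 = 412·29 + 12, so 26^21 ≡ 12.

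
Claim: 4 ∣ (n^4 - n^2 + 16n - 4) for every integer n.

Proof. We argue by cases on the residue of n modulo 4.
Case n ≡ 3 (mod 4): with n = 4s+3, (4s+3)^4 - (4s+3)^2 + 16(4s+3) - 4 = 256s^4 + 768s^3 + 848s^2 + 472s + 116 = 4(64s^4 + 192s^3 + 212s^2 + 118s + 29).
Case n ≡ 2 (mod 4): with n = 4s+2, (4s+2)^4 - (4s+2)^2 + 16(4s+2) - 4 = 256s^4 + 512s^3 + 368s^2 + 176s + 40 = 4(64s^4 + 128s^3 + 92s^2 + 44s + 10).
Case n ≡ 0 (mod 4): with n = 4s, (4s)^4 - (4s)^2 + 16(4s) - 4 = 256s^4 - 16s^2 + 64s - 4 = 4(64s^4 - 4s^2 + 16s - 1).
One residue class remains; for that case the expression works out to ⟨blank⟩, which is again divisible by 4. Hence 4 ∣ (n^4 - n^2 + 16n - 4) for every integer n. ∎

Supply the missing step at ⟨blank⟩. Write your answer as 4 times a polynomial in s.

4(64s^4 + 64s^3 + 20s^2 + 18s + 3)

Only n ≡ 1 (mod 4) is unaccounted for. Put n = 4s+1:
(4s+1)^4 - (4s+1)^2 + 16(4s+1) - 4 expands to 256s^4 + 256s^3 + 80s^2 + 72s + 12,
and factoring out 4 leaves 4(64s^4 + 64s^3 + 20s^2 + 18s + 3).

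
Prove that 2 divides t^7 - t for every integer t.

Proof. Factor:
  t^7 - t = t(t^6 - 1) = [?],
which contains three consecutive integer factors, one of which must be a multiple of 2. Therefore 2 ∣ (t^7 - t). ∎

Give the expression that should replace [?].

(t - 1)t(t + 1)(t^4 + t^2 + 1)

t^6 - 1 = (t^2 - 1)(t^4 + t^2 + 1), and t^2 - 1 = (t-1)(t+1).
So t(t^6 - 1) = (t - 1)t(t + 1)(t^4 + t^2 + 1).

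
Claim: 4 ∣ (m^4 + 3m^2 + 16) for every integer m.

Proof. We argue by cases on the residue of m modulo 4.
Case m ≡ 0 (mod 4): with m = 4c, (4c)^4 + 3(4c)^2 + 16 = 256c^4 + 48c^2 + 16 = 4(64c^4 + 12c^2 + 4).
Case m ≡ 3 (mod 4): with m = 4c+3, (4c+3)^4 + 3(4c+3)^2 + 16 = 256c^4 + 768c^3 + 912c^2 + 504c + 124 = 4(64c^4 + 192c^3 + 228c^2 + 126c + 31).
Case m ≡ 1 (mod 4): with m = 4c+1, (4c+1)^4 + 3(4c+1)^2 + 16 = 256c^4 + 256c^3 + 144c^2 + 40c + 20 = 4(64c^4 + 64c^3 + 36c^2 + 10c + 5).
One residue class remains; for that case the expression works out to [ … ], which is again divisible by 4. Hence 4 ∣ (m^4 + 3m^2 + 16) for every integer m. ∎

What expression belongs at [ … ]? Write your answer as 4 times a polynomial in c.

4(64c^4 + 128c^3 + 108c^2 + 44c + 11)

Only m ≡ 2 (mod 4) is unaccounted for. Put m = 4c+2:
(4c+2)^4 + 3(4c+2)^2 + 16 expands to 256c^4 + 512c^3 + 432c^2 + 176c + 44,
and factoring out 4 leaves 4(64c^4 + 128c^3 + 108c^2 + 44c + 11).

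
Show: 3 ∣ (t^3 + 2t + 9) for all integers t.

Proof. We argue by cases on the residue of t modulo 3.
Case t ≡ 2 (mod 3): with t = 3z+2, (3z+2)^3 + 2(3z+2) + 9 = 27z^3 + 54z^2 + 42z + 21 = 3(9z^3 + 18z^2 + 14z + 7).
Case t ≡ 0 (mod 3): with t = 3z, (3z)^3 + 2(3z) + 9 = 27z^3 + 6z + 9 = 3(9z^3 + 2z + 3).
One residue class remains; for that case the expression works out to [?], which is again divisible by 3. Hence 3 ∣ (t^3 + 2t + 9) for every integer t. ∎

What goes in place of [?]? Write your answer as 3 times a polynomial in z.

The residues treated are {2, 0}, so the missing case is t ≡ 1 (mod 3); write t = 3z+1.
Then (3z+1)^3 + 2(3z+1) + 9 = 27z^3 + 27z^2 + 15z + 12 = 3(9z^3 + 9z^2 + 5z + 4).

3(9z^3 + 9z^2 + 5z + 4)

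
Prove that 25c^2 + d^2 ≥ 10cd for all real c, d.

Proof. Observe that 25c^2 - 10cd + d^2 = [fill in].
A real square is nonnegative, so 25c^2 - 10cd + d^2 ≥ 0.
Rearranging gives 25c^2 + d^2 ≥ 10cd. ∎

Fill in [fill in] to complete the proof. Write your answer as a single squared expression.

25c^2 - 10cd + d^2 is a perfect-square trinomial: the outer terms are (5c)^2 and (d)^2, and the cross term is -2·5c·d.
So 25c^2 - 10cd + d^2 = (5c - d)^2 ≥ 0.

(5c - d)^2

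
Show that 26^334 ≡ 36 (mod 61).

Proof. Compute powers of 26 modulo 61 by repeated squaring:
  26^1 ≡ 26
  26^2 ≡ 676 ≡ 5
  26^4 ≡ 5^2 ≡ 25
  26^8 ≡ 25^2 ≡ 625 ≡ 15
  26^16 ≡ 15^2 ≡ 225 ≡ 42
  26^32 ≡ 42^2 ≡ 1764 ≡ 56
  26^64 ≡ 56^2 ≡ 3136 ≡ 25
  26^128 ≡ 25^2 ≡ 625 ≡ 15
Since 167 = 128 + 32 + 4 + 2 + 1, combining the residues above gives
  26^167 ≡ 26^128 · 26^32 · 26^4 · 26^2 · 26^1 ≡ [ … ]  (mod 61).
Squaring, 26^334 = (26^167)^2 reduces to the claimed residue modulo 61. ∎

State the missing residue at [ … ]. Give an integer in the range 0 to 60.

26^128 · 26^32 · 26^4 · 26^2 · 26^1 ≡ 15 · 56 · 25 · 5 · 26 = 2730000.
2730000 mod 61 = 6, so 26^167 ≡ 6 (mod 61).

6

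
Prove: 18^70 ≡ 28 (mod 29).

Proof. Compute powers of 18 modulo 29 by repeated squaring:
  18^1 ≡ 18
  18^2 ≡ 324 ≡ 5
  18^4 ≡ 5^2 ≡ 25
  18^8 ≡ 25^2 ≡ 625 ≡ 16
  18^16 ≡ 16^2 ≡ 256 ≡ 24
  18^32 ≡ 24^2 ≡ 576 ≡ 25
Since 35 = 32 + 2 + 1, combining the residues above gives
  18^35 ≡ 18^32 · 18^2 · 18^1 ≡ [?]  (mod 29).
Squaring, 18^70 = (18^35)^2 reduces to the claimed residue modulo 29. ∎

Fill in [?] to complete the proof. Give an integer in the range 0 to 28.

17

Multiply the listed residues: 25 · 5 · 18 = 125 → 2250.
Reducing modulo 29: 2250 = 77·29 + 17, so 18^35 ≡ 17.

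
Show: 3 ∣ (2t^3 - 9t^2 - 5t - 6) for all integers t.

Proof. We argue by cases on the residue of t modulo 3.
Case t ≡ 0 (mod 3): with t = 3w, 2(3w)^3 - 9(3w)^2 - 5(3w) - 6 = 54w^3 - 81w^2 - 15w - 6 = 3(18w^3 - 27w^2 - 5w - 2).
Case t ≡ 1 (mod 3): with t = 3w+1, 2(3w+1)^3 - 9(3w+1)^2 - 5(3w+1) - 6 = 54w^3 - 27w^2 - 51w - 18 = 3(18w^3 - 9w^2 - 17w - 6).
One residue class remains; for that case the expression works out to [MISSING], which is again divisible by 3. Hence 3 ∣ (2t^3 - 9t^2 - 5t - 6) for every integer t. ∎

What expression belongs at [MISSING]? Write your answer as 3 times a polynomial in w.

The residues treated are {0, 1}, so the missing case is t ≡ 2 (mod 3); write t = 3w+2.
Then 2(3w+2)^3 - 9(3w+2)^2 - 5(3w+2) - 6 = 54w^3 + 27w^2 - 51w - 36 = 3(18w^3 + 9w^2 - 17w - 12).

3(18w^3 + 9w^2 - 17w - 12)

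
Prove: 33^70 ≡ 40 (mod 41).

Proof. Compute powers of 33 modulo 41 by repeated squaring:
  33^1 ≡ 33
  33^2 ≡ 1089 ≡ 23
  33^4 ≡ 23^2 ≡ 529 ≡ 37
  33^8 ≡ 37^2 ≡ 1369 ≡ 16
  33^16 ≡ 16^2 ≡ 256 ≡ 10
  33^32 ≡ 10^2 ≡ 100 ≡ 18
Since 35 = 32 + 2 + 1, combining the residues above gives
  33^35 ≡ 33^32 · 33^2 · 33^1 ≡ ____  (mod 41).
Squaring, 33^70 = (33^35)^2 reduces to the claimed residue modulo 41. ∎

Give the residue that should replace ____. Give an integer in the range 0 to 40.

33^32 · 33^2 · 33^1 ≡ 18 · 23 · 33 = 13662.
13662 mod 41 = 9, so 33^35 ≡ 9 (mod 41).

9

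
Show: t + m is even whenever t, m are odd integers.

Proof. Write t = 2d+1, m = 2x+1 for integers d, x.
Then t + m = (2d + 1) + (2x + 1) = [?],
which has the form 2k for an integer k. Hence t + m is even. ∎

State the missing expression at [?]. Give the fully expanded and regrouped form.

(2d + 1) + (2x + 1) = 2d + 2x + 2
= 2(d + x + 1).
Since d + x + 1 is an integer, the sum is of the form 2k for an integer k.

2(d + x + 1)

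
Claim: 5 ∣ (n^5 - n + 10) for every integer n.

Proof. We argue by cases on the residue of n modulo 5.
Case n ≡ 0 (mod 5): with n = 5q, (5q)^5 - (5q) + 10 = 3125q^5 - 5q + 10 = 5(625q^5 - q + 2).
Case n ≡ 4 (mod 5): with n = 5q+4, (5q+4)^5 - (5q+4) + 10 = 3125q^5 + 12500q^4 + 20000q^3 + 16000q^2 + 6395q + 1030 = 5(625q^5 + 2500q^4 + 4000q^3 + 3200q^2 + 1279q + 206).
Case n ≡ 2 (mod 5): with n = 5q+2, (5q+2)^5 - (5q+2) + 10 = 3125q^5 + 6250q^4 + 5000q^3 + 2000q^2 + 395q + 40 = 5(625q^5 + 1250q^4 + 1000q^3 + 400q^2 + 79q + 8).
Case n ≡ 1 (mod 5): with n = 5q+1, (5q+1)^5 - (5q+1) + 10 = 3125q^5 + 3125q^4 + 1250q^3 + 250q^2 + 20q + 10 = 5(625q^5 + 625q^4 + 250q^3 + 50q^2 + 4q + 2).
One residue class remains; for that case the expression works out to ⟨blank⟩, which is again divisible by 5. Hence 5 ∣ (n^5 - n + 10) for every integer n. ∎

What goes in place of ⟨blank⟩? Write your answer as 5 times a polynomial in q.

5(625q^5 + 1875q^4 + 2250q^3 + 1350q^2 + 404q + 50)

The residues treated are {0, 4, 2, 1}, so the missing case is n ≡ 3 (mod 5); write n = 5q+3.
Then (5q+3)^5 - (5q+3) + 10 = 3125q^5 + 9375q^4 + 11250q^3 + 6750q^2 + 2020q + 250 = 5(625q^5 + 1875q^4 + 2250q^3 + 1350q^2 + 404q + 50).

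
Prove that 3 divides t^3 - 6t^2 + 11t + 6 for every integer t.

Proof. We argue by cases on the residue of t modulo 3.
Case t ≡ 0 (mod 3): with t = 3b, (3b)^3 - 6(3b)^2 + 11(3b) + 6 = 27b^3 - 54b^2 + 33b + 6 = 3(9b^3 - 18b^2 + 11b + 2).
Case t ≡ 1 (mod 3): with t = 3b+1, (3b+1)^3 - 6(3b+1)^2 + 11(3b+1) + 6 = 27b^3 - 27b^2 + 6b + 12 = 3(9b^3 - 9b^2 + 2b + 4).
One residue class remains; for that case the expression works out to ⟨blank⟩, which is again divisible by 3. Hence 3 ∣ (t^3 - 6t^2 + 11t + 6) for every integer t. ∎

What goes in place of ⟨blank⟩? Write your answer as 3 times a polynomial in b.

3(9b^3 - b + 4)

The residues treated are {0, 1}, so the missing case is t ≡ 2 (mod 3); write t = 3b+2.
Then (3b+2)^3 - 6(3b+2)^2 + 11(3b+2) + 6 = 27b^3 - 3b + 12 = 3(9b^3 - b + 4).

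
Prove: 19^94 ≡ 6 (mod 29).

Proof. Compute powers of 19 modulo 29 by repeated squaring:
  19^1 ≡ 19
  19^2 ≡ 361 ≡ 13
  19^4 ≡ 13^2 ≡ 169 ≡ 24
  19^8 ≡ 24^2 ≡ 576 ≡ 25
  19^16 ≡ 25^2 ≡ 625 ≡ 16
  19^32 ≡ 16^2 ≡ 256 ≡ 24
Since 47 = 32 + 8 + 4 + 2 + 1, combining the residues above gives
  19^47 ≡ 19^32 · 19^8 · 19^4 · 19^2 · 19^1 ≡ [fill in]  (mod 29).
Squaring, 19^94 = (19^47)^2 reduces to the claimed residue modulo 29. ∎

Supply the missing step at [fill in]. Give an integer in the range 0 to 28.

19^32 · 19^8 · 19^4 · 19^2 · 19^1 ≡ 24 · 25 · 24 · 13 · 19 = 3556800.
3556800 mod 29 = 8, so 19^47 ≡ 8 (mod 29).

8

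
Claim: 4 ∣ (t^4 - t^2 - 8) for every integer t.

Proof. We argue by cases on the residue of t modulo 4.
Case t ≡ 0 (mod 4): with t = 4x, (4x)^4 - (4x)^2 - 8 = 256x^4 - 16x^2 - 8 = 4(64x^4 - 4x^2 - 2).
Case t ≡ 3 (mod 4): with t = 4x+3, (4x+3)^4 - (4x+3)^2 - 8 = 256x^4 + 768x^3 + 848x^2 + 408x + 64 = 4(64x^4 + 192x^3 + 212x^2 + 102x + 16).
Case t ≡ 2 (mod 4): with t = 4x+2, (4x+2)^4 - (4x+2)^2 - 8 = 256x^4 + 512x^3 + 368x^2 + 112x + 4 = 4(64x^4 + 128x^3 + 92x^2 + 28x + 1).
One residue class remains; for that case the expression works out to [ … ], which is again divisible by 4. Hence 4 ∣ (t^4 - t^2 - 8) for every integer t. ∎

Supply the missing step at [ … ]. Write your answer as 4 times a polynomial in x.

4(64x^4 + 64x^3 + 20x^2 + 2x - 2)

Only t ≡ 1 (mod 4) is unaccounted for. Put t = 4x+1:
(4x+1)^4 - (4x+1)^2 - 8 expands to 256x^4 + 256x^3 + 80x^2 + 8x - 8,
and factoring out 4 leaves 4(64x^4 + 64x^3 + 20x^2 + 2x - 2).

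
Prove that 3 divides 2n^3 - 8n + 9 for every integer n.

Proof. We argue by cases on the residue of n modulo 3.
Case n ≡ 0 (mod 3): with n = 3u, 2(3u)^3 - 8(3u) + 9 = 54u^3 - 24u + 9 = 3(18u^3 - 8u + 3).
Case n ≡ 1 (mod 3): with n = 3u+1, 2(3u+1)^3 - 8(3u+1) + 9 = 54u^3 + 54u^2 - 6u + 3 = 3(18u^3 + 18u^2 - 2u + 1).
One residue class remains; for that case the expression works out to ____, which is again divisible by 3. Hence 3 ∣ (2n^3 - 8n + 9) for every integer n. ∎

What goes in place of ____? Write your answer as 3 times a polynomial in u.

3(18u^3 + 36u^2 + 16u + 3)

Only n ≡ 2 (mod 3) is unaccounted for. Put n = 3u+2:
2(3u+2)^3 - 8(3u+2) + 9 expands to 54u^3 + 108u^2 + 48u + 9,
and factoring out 3 leaves 3(18u^3 + 36u^2 + 16u + 3).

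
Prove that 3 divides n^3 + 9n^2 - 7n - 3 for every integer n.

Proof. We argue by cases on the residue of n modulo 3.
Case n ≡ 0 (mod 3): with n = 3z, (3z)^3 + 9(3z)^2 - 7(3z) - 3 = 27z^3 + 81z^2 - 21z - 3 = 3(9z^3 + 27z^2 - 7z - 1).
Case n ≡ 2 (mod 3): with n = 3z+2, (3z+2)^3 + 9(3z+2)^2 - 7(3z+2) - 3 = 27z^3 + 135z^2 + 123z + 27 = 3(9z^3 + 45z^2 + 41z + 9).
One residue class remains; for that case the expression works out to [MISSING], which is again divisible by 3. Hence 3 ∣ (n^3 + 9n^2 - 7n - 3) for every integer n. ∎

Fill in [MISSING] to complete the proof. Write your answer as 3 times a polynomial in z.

3(9z^3 + 36z^2 + 14z)

Only n ≡ 1 (mod 3) is unaccounted for. Put n = 3z+1:
(3z+1)^3 + 9(3z+1)^2 - 7(3z+1) - 3 expands to 27z^3 + 108z^2 + 42z,
and factoring out 3 leaves 3(9z^3 + 36z^2 + 14z).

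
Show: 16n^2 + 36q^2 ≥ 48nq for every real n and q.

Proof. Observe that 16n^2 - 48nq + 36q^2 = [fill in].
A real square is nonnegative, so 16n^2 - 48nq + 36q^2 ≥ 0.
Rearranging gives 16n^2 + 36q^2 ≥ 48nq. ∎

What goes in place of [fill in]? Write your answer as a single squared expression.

The leading and trailing coefficients are 4^2 and 6^2, and 48 = 2·4·6, so the trinomial is (4n - 6q)^2.
Hence 16n^2 - 48nq + 36q^2 ≥ 0.

(4n - 6q)^2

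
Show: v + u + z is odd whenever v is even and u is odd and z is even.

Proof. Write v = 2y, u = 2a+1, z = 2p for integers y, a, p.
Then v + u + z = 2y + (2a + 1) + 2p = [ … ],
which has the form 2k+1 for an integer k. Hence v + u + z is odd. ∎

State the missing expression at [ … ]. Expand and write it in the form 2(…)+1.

2y + (2a + 1) + 2p = 2a + 2p + 2y + 1
= 2(a + p + y) + 1.
Since a + p + y is an integer, the sum is of the form 2k+1 for an integer k.

2(a + p + y) + 1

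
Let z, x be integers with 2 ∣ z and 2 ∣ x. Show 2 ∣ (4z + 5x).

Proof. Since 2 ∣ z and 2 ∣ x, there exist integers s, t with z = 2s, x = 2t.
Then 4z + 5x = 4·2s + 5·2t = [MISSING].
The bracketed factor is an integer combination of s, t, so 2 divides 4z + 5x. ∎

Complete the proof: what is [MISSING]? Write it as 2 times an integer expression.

Pull the common 2 out of every term: 4·2s + 5·2t = 2(4s + 5t).
4s + 5t is an integer, which exhibits the divisibility.

2(4s + 5t)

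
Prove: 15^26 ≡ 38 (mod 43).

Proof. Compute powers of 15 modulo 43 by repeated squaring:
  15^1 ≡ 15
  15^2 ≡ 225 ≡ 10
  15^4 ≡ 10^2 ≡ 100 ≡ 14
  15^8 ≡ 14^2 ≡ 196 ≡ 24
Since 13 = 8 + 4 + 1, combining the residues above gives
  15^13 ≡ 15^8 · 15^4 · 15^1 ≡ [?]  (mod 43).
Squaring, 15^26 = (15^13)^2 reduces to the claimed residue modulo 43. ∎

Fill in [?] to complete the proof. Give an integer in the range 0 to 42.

15^8 · 15^4 · 15^1 ≡ 24 · 14 · 15 = 5040.
5040 mod 43 = 9, so 15^13 ≡ 9 (mod 43).

9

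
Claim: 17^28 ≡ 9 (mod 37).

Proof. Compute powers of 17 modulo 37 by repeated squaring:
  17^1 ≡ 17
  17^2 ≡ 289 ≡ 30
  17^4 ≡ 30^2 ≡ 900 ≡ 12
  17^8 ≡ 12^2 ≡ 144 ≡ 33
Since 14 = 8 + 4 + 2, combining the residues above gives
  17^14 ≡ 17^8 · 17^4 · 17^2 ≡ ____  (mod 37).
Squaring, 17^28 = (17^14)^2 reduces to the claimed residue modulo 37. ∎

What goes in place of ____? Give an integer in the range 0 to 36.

17^8 · 17^4 · 17^2 ≡ 33 · 12 · 30 = 11880.
11880 mod 37 = 3, so 17^14 ≡ 3 (mod 37).

3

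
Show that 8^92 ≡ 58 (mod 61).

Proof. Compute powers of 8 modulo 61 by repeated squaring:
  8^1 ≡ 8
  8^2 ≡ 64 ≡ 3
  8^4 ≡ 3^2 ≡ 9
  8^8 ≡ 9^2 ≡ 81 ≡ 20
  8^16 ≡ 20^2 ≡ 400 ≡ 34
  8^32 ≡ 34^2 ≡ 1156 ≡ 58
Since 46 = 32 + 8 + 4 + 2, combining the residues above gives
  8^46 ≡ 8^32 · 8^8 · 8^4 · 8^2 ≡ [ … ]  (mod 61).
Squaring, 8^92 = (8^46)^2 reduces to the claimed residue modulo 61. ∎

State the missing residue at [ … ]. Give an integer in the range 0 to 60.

8^32 · 8^8 · 8^4 · 8^2 ≡ 58 · 20 · 9 · 3 = 31320.
31320 mod 61 = 27, so 8^46 ≡ 27 (mod 61).

27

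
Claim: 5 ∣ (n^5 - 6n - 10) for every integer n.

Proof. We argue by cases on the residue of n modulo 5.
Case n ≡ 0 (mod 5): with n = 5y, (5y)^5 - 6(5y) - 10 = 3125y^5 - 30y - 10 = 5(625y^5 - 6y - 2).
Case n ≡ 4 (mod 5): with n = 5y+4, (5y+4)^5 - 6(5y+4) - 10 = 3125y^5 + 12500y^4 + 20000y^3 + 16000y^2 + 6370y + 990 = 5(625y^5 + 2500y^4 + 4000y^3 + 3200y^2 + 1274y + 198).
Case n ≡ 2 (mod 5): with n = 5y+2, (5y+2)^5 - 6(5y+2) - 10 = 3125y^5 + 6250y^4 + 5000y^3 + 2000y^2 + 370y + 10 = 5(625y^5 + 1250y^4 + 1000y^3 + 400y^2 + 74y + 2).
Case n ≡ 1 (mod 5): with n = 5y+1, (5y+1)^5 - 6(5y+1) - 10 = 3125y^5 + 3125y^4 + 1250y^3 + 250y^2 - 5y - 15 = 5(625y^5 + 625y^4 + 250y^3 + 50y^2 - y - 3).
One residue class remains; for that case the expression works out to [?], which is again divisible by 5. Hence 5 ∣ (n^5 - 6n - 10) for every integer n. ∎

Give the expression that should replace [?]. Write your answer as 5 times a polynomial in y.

5(625y^5 + 1875y^4 + 2250y^3 + 1350y^2 + 399y + 43)

Only n ≡ 3 (mod 5) is unaccounted for. Put n = 5y+3:
(5y+3)^5 - 6(5y+3) - 10 expands to 3125y^5 + 9375y^4 + 11250y^3 + 6750y^2 + 1995y + 215,
and factoring out 5 leaves 5(625y^5 + 1875y^4 + 2250y^3 + 1350y^2 + 399y + 43).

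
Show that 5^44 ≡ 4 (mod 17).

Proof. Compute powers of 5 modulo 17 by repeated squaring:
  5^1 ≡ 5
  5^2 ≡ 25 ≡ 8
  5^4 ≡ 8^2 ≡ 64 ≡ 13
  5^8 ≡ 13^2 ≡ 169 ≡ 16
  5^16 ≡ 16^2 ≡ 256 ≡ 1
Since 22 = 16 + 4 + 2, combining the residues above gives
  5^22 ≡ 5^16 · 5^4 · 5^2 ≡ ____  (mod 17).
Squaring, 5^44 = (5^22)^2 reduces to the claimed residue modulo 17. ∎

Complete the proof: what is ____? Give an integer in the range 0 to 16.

Multiply the listed residues: 1 · 13 · 8 = 13 → 104.
Reducing modulo 17: 104 = 6·17 + 2, so 5^22 ≡ 2.

2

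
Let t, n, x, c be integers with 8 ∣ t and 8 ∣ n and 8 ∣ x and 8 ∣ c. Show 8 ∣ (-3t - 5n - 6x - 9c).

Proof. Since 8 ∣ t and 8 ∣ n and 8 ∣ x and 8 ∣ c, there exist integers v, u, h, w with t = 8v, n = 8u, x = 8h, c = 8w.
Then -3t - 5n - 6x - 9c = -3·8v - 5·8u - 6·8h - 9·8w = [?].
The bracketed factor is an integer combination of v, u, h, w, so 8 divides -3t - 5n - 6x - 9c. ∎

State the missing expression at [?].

Pull the common 8 out of every term: -3·8v - 5·8u - 6·8h - 9·8w = 8(-6h - 5u - 3v - 9w).
-6h - 5u - 3v - 9w is an integer, which exhibits the divisibility.

8(-6h - 5u - 3v - 9w)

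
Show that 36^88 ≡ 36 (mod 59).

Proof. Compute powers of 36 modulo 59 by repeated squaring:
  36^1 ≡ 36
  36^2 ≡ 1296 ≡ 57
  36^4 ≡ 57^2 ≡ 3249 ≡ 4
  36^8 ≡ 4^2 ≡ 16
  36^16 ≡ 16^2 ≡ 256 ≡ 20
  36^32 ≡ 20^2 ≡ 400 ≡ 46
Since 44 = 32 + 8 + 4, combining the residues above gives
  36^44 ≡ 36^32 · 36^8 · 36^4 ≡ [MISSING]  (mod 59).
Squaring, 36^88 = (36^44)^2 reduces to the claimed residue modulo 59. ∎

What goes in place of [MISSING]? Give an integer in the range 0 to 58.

Multiply the listed residues: 46 · 16 · 4 = 736 → 2944.
Reducing modulo 59: 2944 = 49·59 + 53, so 36^44 ≡ 53.

53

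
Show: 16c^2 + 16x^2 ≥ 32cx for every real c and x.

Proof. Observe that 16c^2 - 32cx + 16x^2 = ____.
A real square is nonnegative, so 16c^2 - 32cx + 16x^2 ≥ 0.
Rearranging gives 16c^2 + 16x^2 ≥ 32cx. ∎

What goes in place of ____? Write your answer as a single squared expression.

(4c - 4x)^2

The leading and trailing coefficients are 4^2 and 4^2, and 32 = 2·4·4, so the trinomial is (4c - 4x)^2.
Hence 16c^2 - 32cx + 16x^2 ≥ 0.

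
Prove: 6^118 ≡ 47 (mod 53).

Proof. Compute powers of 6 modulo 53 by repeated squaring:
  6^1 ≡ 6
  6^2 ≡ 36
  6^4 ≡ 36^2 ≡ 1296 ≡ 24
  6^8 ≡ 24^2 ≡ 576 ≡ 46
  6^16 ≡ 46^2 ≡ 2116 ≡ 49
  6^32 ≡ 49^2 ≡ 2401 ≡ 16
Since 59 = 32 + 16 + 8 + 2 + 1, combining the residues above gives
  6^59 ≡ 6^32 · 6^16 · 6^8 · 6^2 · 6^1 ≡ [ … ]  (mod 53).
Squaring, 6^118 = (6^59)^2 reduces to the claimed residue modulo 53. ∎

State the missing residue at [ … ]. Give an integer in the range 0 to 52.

43

Multiply the listed residues: 16 · 49 · 46 · 36 · 6 = 784 → 36064 → 1298304 → 7789824.
Reducing modulo 53: 7789824 = 146977·53 + 43, so 6^59 ≡ 43.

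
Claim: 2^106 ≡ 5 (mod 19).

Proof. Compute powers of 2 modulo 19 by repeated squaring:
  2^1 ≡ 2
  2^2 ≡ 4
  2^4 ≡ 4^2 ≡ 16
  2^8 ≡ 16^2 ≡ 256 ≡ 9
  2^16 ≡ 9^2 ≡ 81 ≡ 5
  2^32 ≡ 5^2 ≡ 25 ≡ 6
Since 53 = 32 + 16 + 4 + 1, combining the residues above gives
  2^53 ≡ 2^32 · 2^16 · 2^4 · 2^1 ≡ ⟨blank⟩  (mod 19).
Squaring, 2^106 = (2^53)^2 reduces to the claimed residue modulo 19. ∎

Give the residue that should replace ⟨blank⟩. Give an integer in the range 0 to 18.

Multiply the listed residues: 6 · 5 · 16 · 2 = 30 → 480 → 960.
Reducing modulo 19: 960 = 50·19 + 10, so 2^53 ≡ 10.

10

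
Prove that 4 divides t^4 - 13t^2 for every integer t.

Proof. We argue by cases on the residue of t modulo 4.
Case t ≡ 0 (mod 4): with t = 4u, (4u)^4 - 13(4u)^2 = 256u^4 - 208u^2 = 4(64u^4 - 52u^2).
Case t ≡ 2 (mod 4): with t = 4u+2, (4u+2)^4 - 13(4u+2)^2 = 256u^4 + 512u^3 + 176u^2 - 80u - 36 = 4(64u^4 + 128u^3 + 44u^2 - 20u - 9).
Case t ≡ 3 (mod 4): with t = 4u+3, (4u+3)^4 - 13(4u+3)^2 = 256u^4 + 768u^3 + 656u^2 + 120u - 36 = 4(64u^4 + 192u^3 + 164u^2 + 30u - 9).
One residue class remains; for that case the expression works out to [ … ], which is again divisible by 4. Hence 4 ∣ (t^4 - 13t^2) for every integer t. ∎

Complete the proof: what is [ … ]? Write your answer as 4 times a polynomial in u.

The residues treated are {0, 2, 3}, so the missing case is t ≡ 1 (mod 4); write t = 4u+1.
Then (4u+1)^4 - 13(4u+1)^2 = 256u^4 + 256u^3 - 112u^2 - 88u - 12 = 4(64u^4 + 64u^3 - 28u^2 - 22u - 3).

4(64u^4 + 64u^3 - 28u^2 - 22u - 3)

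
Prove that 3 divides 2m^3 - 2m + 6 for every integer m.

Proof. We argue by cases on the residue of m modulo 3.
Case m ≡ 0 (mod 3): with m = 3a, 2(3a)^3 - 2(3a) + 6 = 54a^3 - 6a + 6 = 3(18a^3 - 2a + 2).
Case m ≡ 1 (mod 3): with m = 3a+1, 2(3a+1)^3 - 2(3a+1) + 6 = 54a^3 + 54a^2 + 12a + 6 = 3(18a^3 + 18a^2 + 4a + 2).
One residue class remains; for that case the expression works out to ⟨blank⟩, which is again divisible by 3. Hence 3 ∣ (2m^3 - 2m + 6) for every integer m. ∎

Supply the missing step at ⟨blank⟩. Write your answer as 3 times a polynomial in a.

Only m ≡ 2 (mod 3) is unaccounted for. Put m = 3a+2:
2(3a+2)^3 - 2(3a+2) + 6 expands to 54a^3 + 108a^2 + 66a + 18,
and factoring out 3 leaves 3(18a^3 + 36a^2 + 22a + 6).

3(18a^3 + 36a^2 + 22a + 6)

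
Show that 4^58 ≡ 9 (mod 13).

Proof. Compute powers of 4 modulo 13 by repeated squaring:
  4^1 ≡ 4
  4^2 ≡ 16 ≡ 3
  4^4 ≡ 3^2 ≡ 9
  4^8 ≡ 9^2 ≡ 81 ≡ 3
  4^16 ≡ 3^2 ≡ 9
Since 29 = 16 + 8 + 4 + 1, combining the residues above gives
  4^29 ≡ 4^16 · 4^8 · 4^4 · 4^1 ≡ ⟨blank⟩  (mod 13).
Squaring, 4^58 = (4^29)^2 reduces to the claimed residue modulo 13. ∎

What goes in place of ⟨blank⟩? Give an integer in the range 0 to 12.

Multiply the listed residues: 9 · 3 · 9 · 4 = 27 → 243 → 972.
Reducing modulo 13: 972 = 74·13 + 10, so 4^29 ≡ 10.

10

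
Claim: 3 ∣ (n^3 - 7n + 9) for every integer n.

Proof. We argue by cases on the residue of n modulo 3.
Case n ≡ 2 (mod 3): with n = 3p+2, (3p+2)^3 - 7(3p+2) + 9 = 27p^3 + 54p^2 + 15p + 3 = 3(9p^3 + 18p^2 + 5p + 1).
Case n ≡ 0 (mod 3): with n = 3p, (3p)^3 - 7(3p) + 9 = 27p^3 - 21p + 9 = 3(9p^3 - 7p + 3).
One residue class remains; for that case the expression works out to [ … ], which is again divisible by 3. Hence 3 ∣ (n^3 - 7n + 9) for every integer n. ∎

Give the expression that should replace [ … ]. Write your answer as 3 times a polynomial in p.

3(9p^3 + 9p^2 - 4p + 1)

The residues treated are {2, 0}, so the missing case is n ≡ 1 (mod 3); write n = 3p+1.
Then (3p+1)^3 - 7(3p+1) + 9 = 27p^3 + 27p^2 - 12p + 3 = 3(9p^3 + 9p^2 - 4p + 1).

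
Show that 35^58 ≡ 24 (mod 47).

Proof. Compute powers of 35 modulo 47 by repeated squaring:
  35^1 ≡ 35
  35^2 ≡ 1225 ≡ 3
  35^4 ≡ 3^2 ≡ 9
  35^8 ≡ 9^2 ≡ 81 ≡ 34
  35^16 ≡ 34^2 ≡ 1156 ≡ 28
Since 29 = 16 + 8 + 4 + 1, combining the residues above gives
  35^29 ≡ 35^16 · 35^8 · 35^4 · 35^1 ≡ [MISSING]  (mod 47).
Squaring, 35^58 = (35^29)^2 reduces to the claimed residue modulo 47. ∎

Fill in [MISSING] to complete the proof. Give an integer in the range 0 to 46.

20

Multiply the listed residues: 28 · 34 · 9 · 35 = 952 → 8568 → 299880.
Reducing modulo 47: 299880 = 6380·47 + 20, so 35^29 ≡ 20.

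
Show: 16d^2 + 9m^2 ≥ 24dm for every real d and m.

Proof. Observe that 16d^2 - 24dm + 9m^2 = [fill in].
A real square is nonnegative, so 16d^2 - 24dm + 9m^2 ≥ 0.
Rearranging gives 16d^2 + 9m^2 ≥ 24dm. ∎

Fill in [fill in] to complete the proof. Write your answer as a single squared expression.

16d^2 - 24dm + 9m^2 is a perfect-square trinomial: the outer terms are (4d)^2 and (3m)^2, and the cross term is -2·4d·3m.
So 16d^2 - 24dm + 9m^2 = (4d - 3m)^2 ≥ 0.

(4d - 3m)^2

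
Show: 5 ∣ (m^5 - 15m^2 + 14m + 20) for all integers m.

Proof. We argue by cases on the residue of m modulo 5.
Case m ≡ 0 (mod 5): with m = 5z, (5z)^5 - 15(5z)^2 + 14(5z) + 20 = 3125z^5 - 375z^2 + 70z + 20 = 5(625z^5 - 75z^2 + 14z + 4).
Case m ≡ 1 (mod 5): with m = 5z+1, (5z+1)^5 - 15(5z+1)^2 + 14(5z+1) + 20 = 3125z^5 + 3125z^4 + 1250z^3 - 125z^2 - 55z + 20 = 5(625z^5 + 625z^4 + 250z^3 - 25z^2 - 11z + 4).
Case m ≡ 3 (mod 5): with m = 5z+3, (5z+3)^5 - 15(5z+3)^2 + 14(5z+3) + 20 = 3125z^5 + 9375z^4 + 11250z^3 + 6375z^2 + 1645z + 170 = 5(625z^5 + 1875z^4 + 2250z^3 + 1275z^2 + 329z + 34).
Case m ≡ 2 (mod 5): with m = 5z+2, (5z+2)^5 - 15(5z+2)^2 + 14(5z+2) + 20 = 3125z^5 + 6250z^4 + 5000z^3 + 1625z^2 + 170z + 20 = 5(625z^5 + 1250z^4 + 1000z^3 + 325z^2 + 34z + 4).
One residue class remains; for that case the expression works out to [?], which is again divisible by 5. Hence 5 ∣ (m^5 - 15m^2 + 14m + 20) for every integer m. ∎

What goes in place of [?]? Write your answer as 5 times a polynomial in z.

The residues treated are {0, 1, 3, 2}, so the missing case is m ≡ 4 (mod 5); write m = 5z+4.
Then (5z+4)^5 - 15(5z+4)^2 + 14(5z+4) + 20 = 3125z^5 + 12500z^4 + 20000z^3 + 15625z^2 + 5870z + 860 = 5(625z^5 + 2500z^4 + 4000z^3 + 3125z^2 + 1174z + 172).

5(625z^5 + 2500z^4 + 4000z^3 + 3125z^2 + 1174z + 172)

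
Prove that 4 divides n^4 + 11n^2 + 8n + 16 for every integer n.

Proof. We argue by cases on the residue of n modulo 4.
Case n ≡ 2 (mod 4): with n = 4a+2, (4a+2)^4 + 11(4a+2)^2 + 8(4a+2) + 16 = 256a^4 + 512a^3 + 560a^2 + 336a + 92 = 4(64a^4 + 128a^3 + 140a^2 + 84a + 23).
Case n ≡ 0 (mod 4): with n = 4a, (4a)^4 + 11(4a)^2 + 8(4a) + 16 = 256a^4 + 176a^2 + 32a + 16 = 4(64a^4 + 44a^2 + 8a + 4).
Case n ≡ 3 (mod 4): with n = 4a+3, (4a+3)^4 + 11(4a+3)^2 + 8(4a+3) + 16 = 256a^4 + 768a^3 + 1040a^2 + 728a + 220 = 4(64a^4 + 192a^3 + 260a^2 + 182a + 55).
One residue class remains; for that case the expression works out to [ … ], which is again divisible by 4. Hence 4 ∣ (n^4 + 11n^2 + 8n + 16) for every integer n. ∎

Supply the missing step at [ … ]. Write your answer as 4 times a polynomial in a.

4(64a^4 + 64a^3 + 68a^2 + 34a + 9)

Only n ≡ 1 (mod 4) is unaccounted for. Put n = 4a+1:
(4a+1)^4 + 11(4a+1)^2 + 8(4a+1) + 16 expands to 256a^4 + 256a^3 + 272a^2 + 136a + 36,
and factoring out 4 leaves 4(64a^4 + 64a^3 + 68a^2 + 34a + 9).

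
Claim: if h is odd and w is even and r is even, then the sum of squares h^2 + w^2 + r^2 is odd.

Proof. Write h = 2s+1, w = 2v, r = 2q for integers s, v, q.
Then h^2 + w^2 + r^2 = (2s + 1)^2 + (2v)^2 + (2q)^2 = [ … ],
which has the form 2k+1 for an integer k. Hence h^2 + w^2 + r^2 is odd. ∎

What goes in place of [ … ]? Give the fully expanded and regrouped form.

2(2q^2 + 2s^2 + 2s + 2v^2) + 1

(2s + 1)^2 + (2v)^2 + (2q)^2 = 4q^2 + 4s^2 + 4s + 4v^2 + 1
= 2(2q^2 + 2s^2 + 2s + 2v^2) + 1.
Since 2q^2 + 2s^2 + 2s + 2v^2 is an integer, the sum of squares is of the form 2k+1 for an integer k.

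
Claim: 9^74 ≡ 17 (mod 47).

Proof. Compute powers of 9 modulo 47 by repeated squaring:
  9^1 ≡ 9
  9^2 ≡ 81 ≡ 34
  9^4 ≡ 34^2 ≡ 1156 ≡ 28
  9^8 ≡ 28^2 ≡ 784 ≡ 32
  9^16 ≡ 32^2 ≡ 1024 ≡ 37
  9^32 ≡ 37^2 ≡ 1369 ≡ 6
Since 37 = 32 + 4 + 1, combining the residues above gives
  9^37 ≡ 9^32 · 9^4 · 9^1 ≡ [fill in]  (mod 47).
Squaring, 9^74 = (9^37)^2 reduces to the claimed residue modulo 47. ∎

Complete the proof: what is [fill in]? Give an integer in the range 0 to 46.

8

9^32 · 9^4 · 9^1 ≡ 6 · 28 · 9 = 1512.
1512 mod 47 = 8, so 9^37 ≡ 8 (mod 47).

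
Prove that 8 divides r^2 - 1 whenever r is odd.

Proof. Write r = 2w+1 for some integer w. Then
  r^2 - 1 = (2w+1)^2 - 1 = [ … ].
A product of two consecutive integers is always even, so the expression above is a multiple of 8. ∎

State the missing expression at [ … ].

(2w+1)^2 - 1 = 4w^2 + 4w + 1 - 1 = 4w^2 + 4w = 4w(w+1).
Since w and w+1 are consecutive, w(w+1) is even, and 4·(even) is a multiple of 8.

4w(w + 1)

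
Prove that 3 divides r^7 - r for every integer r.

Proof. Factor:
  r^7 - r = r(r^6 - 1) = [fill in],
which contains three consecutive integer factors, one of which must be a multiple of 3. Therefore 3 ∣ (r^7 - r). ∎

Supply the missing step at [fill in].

r^6 - 1 = (r^2 - 1)(r^4 + r^2 + 1), and r^2 - 1 = (r-1)(r+1).
So r(r^6 - 1) = (r - 1)r(r + 1)(r^4 + r^2 + 1).

(r - 1)r(r + 1)(r^4 + r^2 + 1)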